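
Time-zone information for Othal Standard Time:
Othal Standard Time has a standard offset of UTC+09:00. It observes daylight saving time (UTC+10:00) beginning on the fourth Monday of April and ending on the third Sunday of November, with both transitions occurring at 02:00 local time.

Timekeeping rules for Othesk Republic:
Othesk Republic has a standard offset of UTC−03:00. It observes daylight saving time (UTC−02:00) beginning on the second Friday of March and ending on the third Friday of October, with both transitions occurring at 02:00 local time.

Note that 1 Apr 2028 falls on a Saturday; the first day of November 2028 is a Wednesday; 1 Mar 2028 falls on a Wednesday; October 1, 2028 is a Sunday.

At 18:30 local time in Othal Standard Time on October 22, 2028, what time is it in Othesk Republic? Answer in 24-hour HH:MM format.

1 April 2028 is a Saturday, so the first Monday is April 3 and the fourth is April 24.
1 November 2028 is a Wednesday, so the first Sunday is November 5 and the third is November 19.
October 22, 2028 falls between 24 April and 19 November, so daylight saving is in effect and Othal Standard Time is at UTC+10:00.
18:30 Othal Standard Time − 10h = 08:30 UTC.
1 March 2028 is a Wednesday, so the first Friday is March 3 and the second is March 10.
1 October 2028 is a Sunday, so the first Friday is October 6 and the third is October 20.
At the standard offset (UTC−03:00), 08:30 UTC − 3h = 05:30 Othesk Republic standard time.
The standard-time date in Othesk Republic, October 22, 2028, is outside the daylight-saving period (10 March – 20 October), so Othesk Republic is on standard time, UTC−03:00.
08:30 UTC − 3h = 05:30 Othesk Republic.

05:30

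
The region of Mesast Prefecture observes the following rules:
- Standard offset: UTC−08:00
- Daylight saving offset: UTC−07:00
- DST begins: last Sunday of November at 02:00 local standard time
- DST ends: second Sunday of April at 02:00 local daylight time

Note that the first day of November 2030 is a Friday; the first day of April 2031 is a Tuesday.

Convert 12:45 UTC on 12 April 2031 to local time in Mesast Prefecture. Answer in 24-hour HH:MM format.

05:45

1 November 2030 is a Friday, so Sundays fall on 3, 10, 17, 24; the last is November 24.
1 April 2031 is a Tuesday, so the first Sunday is April 6 and the second is April 13.
At the standard offset (UTC−08:00), 12:45 UTC − 8h = 04:45 Mesast Prefecture standard time.
The standard-time date in Mesast Prefecture, 12 April 2031, lies within the daylight-saving period (24 November 2030 – 13 April 2031), so Mesast Prefecture is on daylight time, UTC−07:00.
12:45 UTC − 7h = 05:45 local.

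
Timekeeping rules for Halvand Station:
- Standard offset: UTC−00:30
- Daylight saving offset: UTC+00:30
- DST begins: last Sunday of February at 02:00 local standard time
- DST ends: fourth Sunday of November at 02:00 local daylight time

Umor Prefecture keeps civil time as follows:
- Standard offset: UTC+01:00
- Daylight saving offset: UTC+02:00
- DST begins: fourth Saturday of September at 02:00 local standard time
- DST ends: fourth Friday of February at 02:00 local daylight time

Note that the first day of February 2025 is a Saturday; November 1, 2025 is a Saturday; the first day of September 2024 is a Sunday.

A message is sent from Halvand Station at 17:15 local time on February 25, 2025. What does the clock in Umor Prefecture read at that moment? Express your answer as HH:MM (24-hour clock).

18:45

1 February 2025 is a Saturday, so Sundays fall on 2, 9, 16, 23; the last is February 23.
1 November 2025 is a Saturday, so the first Sunday is November 2 and the fourth is November 23.
Daylight saving runs 23 February – 23 November; February 25, 2025 is inside that window, so Halvand Station is at UTC+00:30.
17:15 Halvand Station − 0h30m = 16:45 UTC.
1 September 2024 is a Sunday, so the first Saturday is September 7 and the fourth is September 28.
1 February 2025 is a Saturday, so the first Friday is February 7 and the fourth is February 28.
At the standard offset (UTC+01:00), 16:45 UTC + 1h = 17:45 Umor Prefecture standard time.
The standard-time date in Umor Prefecture, February 25, 2025, lies within the daylight-saving period (28 September 2024 – 28 February 2025), so Umor Prefecture is on daylight time, UTC+02:00.
16:45 UTC + 2h = 18:45 Umor Prefecture.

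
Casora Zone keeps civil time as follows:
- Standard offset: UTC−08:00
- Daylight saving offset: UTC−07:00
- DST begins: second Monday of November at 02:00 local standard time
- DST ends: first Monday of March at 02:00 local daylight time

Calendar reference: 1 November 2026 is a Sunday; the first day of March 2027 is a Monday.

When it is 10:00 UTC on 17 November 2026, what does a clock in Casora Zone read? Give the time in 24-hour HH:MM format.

1 November 2026 is a Sunday, so the first Monday is November 2 and the second is November 9.
1 March 2027 is a Monday, so the first Monday is March 1.
At the standard offset (UTC−08:00), 10:00 UTC − 8h = 02:00 Casora Zone standard time.
The standard-time date in Casora Zone, 17 November 2026, lies within the daylight-saving period (9 November 2026 – 1 March 2027), so Casora Zone is on daylight time, UTC−07:00.
10:00 UTC − 7h = 03:00 local.

03:00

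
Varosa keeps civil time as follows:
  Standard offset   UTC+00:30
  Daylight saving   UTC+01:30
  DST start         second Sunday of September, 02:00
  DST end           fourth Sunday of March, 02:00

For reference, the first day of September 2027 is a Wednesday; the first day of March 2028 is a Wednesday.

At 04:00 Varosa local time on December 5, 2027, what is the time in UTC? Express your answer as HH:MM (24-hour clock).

1 September 2027 is a Wednesday, so the first Sunday is September 5 and the second is September 12.
1 March 2028 is a Wednesday, so the first Sunday is March 5 and the fourth is March 26.
Daylight saving runs 12 September 2027 – 26 March 2028; December 5, 2027 is inside that window, so Varosa is at UTC+01:30.
04:00 local − 1h30m = 02:30 UTC.

02:30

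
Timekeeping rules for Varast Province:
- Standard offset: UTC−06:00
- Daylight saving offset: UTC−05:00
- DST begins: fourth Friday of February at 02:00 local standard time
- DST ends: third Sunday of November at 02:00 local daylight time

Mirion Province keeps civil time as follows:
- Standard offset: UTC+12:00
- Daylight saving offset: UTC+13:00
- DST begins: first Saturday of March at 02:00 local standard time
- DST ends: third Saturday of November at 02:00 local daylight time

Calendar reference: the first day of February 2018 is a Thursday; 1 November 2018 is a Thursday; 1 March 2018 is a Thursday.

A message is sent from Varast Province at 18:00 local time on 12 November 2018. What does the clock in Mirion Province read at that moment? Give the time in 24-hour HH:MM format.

1 February 2018 is a Thursday, so the first Friday is February 2 and the fourth is February 23.
1 November 2018 is a Thursday, so the first Sunday is November 4 and the third is November 18.
12 November 2018 lies within the daylight-saving period (23 February – 18 November), so Varast Province is on daylight time, UTC−05:00.
18:00 Varast Province + 5h = 23:00 UTC.
1 March 2018 is a Thursday, so the first Saturday is March 3.
1 November 2018 is a Thursday, so the first Saturday is November 3 and the third is November 17.
At the standard offset (UTC+12:00), 23:00 UTC + 12h = 11:00 Mirion Province standard time (rolling into the next day, 13 November 2018).
Daylight saving runs 3 March – 17 November; the standard-time date in Mirion Province, 13 November 2018, is inside that window, so Mirion Province is at UTC+13:00.
23:00 UTC + 13h = 12:00 Mirion Province (rolling into the next day, 13 November 2018).

12:00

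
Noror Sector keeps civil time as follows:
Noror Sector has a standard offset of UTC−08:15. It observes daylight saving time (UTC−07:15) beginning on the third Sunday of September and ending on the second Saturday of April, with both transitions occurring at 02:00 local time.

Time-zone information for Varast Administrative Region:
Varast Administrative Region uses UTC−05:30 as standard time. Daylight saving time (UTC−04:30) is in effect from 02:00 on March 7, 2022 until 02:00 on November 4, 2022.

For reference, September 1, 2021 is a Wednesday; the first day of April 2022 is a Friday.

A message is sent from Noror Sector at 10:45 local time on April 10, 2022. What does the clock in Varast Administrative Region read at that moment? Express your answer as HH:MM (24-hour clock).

1 September 2021 is a Wednesday, so the first Sunday is September 5 and the third is September 19.
1 April 2022 is a Friday, so the first Saturday is April 2 and the second is April 9.
April 10, 2022 is outside the daylight-saving period (19 September 2021 – 9 April 2022), so Noror Sector is on standard time, UTC−08:15.
10:45 Noror Sector + 8h15m = 19:00 UTC.
At the standard offset (UTC−05:30), 19:00 UTC − 5h30m = 13:30 Varast Administrative Region standard time.
The standard-time date in Varast Administrative Region, April 10, 2022, lies within the daylight-saving period (7 March – 4 November), so Varast Administrative Region is on daylight time, UTC−04:30.
19:00 UTC − 4h30m = 14:30 Varast Administrative Region.

14:30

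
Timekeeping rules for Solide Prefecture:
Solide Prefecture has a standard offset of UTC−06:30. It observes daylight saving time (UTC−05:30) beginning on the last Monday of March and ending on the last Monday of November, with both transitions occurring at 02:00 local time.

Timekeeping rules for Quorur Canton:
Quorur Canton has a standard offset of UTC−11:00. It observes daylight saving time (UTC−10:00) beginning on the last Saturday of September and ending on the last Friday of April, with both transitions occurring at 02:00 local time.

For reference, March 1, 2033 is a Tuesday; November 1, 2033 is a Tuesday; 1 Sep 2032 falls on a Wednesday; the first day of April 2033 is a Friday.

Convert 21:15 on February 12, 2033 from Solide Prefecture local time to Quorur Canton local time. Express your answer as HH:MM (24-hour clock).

1 March 2033 is a Tuesday, so Mondays fall on 7, 14, 21, 28; the last is March 28.
1 November 2033 is a Tuesday, so Mondays fall on 7, 14, 21, 28; the last is November 28.
February 12, 2033 is outside the daylight-saving period (28 March – 28 November), so Solide Prefecture is on standard time, UTC−06:30.
21:15 Solide Prefecture + 6h30m = 03:45 UTC (rolling into the next day, 13 February 2033).
1 September 2032 is a Wednesday, so Saturdays fall on 4, 11, 18, 25; the last is September 25.
1 April 2033 is a Friday, so Fridays fall on 1, 8, 15, 22, 29; the last is April 29.
At the standard offset (UTC−11:00), 03:45 UTC − 11h = 16:45 Quorur Canton standard time (rolling into the previous day, 12 February 2033).
The standard-time date in Quorur Canton, February 12, 2033, falls between 25 September 2032 and 29 April 2033, so daylight saving is in effect and Quorur Canton is at UTC−10:00.
03:45 UTC − 10h = 17:45 Quorur Canton (rolling into the previous day, 12 February 2033).

17:45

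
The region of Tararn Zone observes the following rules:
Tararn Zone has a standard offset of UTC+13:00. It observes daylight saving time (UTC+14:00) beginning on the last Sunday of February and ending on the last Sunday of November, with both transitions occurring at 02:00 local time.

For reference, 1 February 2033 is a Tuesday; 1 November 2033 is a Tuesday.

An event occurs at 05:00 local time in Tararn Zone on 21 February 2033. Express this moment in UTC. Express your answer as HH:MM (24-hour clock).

1 February 2033 is a Tuesday, so Sundays fall on 6, 13, 20, 27; the last is February 27.
1 November 2033 is a Tuesday, so Sundays fall on 6, 13, 20, 27; the last is November 27.
21 February 2033 is outside the daylight-saving period (27 February – 27 November), so Tararn Zone is on standard time, UTC+13:00.
05:00 local − 13h = 16:00 UTC (rolling into the previous day, 20 February 2033).

16:00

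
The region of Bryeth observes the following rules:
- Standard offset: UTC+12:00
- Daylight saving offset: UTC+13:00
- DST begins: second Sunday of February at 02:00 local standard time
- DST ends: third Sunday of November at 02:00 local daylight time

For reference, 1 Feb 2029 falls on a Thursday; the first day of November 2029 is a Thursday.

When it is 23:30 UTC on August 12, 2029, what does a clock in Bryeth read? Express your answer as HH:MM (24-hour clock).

1 February 2029 is a Thursday, so the first Sunday is February 4 and the second is February 11.
1 November 2029 is a Thursday, so the first Sunday is November 4 and the third is November 18.
At the standard offset (UTC+12:00), 23:30 UTC + 12h = 11:30 Bryeth standard time (rolling into the next day, 13 August 2029).
The standard-time date in Bryeth, August 13, 2029, falls between 11 February and 18 November, so daylight saving is in effect and Bryeth is at UTC+13:00.
23:30 UTC + 13h = 12:30 local (rolling into the next day, 13 August 2029).

12:30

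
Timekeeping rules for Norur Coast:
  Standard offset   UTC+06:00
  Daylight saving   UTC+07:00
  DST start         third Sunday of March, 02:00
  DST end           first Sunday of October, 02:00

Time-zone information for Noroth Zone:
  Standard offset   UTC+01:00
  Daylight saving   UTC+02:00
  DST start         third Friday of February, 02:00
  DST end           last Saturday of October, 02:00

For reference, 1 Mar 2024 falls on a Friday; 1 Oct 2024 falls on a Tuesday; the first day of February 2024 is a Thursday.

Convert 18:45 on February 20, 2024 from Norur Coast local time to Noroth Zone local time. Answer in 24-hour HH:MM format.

14:45

1 March 2024 is a Friday, so the first Sunday is March 3 and the third is March 17.
1 October 2024 is a Tuesday, so the first Sunday is October 6.
February 20, 2024 is outside the daylight-saving period (17 March – 6 October), so Norur Coast is on standard time, UTC+06:00.
18:45 Norur Coast − 6h = 12:45 UTC.
1 February 2024 is a Thursday, so the first Friday is February 2 and the third is February 16.
1 October 2024 is a Tuesday, so Saturdays fall on 5, 12, 19, 26; the last is October 26.
At the standard offset (UTC+01:00), 12:45 UTC + 1h = 13:45 Noroth Zone standard time.
The standard-time date in Noroth Zone, February 20, 2024, falls between 16 February and 26 October, so daylight saving is in effect and Noroth Zone is at UTC+02:00.
12:45 UTC + 2h = 14:45 Noroth Zone.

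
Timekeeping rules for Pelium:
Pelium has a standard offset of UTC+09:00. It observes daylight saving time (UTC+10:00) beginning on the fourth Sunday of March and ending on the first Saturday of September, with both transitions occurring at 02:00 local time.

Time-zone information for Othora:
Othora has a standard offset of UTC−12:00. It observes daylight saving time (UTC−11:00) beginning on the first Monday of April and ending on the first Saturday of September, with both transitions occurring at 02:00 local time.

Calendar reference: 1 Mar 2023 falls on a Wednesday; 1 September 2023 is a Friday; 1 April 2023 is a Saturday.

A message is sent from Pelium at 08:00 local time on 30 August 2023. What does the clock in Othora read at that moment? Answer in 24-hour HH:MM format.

1 March 2023 is a Wednesday, so the first Sunday is March 5 and the fourth is March 26.
1 September 2023 is a Friday, so the first Saturday is September 2.
Daylight saving runs 26 March – 2 September; 30 August 2023 is inside that window, so Pelium is at UTC+10:00.
08:00 Pelium − 10h = 22:00 UTC (rolling into the previous day, 29 August 2023).
1 April 2023 is a Saturday, so the first Monday is April 3.
1 September 2023 is a Friday, so the first Saturday is September 2.
At the standard offset (UTC−12:00), 22:00 UTC − 12h = 10:00 Othora standard time.
The standard-time date in Othora, 29 August 2023, falls between 3 April and 2 September, so daylight saving is in effect and Othora is at UTC−11:00.
22:00 UTC − 11h = 11:00 Othora.

11:00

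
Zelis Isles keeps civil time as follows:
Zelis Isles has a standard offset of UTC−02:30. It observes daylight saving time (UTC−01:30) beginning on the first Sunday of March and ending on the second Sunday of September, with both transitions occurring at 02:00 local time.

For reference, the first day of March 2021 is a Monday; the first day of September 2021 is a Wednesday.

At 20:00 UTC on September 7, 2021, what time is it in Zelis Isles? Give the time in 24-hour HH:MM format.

1 March 2021 is a Monday, so the first Sunday is March 7.
1 September 2021 is a Wednesday, so the first Sunday is September 5 and the second is September 12.
At the standard offset (UTC−02:30), 20:00 UTC − 2h30m = 17:30 Zelis Isles standard time.
The standard-time date in Zelis Isles, September 7, 2021, lies within the daylight-saving period (7 March – 12 September), so Zelis Isles is on daylight time, UTC−01:30.
20:00 UTC − 1h30m = 18:30 local.

18:30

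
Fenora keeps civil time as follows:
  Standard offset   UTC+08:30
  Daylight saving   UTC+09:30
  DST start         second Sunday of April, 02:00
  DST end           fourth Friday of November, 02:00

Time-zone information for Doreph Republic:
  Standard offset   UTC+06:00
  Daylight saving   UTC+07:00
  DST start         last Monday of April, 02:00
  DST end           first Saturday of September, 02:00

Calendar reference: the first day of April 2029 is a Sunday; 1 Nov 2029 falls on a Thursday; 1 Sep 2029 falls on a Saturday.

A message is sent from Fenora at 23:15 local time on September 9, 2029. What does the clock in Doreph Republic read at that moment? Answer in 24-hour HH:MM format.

1 April 2029 is a Sunday, so the first Sunday is April 1 and the second is April 8.
1 November 2029 is a Thursday, so the first Friday is November 2 and the fourth is November 23.
September 9, 2029 falls between 8 April and 23 November, so daylight saving is in effect and Fenora is at UTC+09:30.
23:15 Fenora − 9h30m = 13:45 UTC.
1 April 2029 is a Sunday, so Mondays fall on 2, 9, 16, 23, 30; the last is April 30.
1 September 2029 is a Saturday, so the first Saturday is September 1.
At the standard offset (UTC+06:00), 13:45 UTC + 6h = 19:45 Doreph Republic standard time.
The standard-time date in Doreph Republic, September 9, 2029, does not fall between 30 April and 1 September, so daylight saving is not in effect and Doreph Republic is at UTC+06:00.
13:45 UTC + 6h = 19:45 Doreph Republic.

19:45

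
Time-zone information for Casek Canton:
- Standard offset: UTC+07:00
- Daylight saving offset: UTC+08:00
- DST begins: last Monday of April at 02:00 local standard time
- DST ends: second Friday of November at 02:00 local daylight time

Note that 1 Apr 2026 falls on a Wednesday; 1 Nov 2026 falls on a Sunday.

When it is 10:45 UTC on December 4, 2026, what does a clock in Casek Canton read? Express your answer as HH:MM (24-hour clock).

1 April 2026 is a Wednesday, so Mondays fall on 6, 13, 20, 27; the last is April 27.
1 November 2026 is a Sunday, so the first Friday is November 6 and the second is November 13.
At the standard offset (UTC+07:00), 10:45 UTC + 7h = 17:45 Casek Canton standard time.
The standard-time date in Casek Canton, December 4, 2026, is outside the daylight-saving period (27 April – 13 November), so Casek Canton is on standard time, UTC+07:00.
10:45 UTC + 7h = 17:45 local.

17:45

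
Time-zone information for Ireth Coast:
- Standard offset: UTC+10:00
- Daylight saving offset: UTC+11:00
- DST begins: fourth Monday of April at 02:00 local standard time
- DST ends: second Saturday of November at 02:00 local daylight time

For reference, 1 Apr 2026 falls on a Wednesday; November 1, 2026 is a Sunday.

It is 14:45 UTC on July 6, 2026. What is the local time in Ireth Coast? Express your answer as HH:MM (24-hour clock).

1 April 2026 is a Wednesday, so the first Monday is April 6 and the fourth is April 27.
1 November 2026 is a Sunday, so the first Saturday is November 7 and the second is November 14.
At the standard offset (UTC+10:00), 14:45 UTC + 10h = 00:45 Ireth Coast standard time (rolling into the next day, 7 July 2026).
The standard-time date in Ireth Coast, July 7, 2026, falls between 27 April and 14 November, so daylight saving is in effect and Ireth Coast is at UTC+11:00.
14:45 UTC + 11h = 01:45 local (rolling into the next day, 7 July 2026).

01:45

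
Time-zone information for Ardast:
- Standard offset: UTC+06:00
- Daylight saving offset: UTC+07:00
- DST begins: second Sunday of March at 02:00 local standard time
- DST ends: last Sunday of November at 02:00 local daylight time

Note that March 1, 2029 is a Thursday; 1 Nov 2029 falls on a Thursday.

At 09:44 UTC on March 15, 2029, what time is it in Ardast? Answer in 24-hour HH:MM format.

1 March 2029 is a Thursday, so the first Sunday is March 4 and the second is March 11.
1 November 2029 is a Thursday, so Sundays fall on 4, 11, 18, 25; the last is November 25.
At the standard offset (UTC+06:00), 09:44 UTC + 6h = 15:44 Ardast standard time.
The standard-time date in Ardast, March 15, 2029, falls between 11 March and 25 November, so daylight saving is in effect and Ardast is at UTC+07:00.
09:44 UTC + 7h = 16:44 local.

16:44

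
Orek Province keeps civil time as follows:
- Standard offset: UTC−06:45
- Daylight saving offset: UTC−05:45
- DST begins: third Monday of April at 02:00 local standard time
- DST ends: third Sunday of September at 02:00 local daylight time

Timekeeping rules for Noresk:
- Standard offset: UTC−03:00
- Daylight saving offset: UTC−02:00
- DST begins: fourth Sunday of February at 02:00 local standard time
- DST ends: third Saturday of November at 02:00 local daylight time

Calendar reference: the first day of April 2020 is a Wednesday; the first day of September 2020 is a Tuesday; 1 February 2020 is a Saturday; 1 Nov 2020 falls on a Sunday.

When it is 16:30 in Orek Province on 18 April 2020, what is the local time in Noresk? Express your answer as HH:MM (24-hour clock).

1 April 2020 is a Wednesday, so the first Monday is April 6 and the third is April 20.
1 September 2020 is a Tuesday, so the first Sunday is September 6 and the third is September 20.
18 April 2020 does not fall between 20 April and 20 September, so daylight saving is not in effect and Orek Province is at UTC−06:45.
16:30 Orek Province + 6h45m = 23:15 UTC.
1 February 2020 is a Saturday, so the first Sunday is February 2 and the fourth is February 23.
1 November 2020 is a Sunday, so the first Saturday is November 7 and the third is November 21.
At the standard offset (UTC−03:00), 23:15 UTC − 3h = 20:15 Noresk standard time.
Daylight saving runs 23 February – 21 November; the standard-time date in Noresk, 18 April 2020, is inside that window, so Noresk is at UTC−02:00.
23:15 UTC − 2h = 21:15 Noresk.

21:15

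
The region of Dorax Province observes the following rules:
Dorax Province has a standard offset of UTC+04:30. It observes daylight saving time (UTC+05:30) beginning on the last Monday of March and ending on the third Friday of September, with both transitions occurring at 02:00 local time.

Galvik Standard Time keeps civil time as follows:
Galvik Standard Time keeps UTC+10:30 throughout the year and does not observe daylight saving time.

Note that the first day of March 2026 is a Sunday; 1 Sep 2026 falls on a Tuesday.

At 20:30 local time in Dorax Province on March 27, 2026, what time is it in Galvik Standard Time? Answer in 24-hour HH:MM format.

02:30

1 March 2026 is a Sunday, so Mondays fall on 2, 9, 16, 23, 30; the last is March 30.
1 September 2026 is a Tuesday, so the first Friday is September 4 and the third is September 18.
Daylight saving runs 30 March – 18 September; March 27, 2026 is outside that window, so Dorax Province is on standard time at UTC+04:30.
20:30 Dorax Province − 4h30m = 16:00 UTC.
Galvik Standard Time stays on UTC+10:30 all year.
16:00 UTC + 10h30m = 02:30 Galvik Standard Time (rolling into the next day, 28 March 2026).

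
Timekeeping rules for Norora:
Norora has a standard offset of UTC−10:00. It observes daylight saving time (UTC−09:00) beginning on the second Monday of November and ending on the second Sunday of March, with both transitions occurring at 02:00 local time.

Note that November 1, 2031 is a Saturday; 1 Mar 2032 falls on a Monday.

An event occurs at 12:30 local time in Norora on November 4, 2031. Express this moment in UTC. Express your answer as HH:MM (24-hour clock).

22:30

1 November 2031 is a Saturday, so the first Monday is November 3 and the second is November 10.
1 March 2032 is a Monday, so the first Sunday is March 7 and the second is March 14.
Daylight saving runs 10 November 2031 – 14 March 2032; November 4, 2031 is outside that window, so Norora is on standard time at UTC−10:00.
12:30 local + 10h = 22:30 UTC.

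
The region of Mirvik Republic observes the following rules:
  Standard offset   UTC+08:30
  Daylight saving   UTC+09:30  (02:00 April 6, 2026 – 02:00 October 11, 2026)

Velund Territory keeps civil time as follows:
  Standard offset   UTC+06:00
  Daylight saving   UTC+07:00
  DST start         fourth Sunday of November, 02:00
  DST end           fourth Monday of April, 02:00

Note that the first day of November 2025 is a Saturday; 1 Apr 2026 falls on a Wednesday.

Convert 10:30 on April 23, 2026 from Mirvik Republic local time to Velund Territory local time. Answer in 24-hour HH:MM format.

08:00

April 23, 2026 lies within the daylight-saving period (6 April – 11 October), so Mirvik Republic is on daylight time, UTC+09:30.
10:30 Mirvik Republic − 9h30m = 01:00 UTC.
1 November 2025 is a Saturday, so the first Sunday is November 2 and the fourth is November 23.
1 April 2026 is a Wednesday, so the first Monday is April 6 and the fourth is April 27.
At the standard offset (UTC+06:00), 01:00 UTC + 6h = 07:00 Velund Territory standard time.
The standard-time date in Velund Territory, April 23, 2026, lies within the daylight-saving period (23 November 2025 – 27 April 2026), so Velund Territory is on daylight time, UTC+07:00.
01:00 UTC + 7h = 08:00 Velund Territory.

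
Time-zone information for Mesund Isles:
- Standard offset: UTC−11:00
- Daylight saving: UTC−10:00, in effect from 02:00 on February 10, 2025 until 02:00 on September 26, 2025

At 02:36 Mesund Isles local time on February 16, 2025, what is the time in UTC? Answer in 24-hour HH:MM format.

12:36

Daylight saving runs 10 February – 26 September; February 16, 2025 is inside that window, so Mesund Isles is at UTC−10:00.
02:36 local + 10h = 12:36 UTC.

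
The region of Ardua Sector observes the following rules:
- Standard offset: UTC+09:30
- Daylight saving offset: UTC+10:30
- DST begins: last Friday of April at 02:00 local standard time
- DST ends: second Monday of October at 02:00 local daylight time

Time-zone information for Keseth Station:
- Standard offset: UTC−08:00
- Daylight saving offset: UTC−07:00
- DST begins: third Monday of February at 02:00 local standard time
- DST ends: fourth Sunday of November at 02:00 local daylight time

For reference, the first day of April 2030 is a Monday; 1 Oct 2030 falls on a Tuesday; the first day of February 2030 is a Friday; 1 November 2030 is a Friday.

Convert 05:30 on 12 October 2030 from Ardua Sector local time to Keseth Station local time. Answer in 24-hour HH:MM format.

1 April 2030 is a Monday, so Fridays fall on 5, 12, 19, 26; the last is April 26.
1 October 2030 is a Tuesday, so the first Monday is October 7 and the second is October 14.
12 October 2030 lies within the daylight-saving period (26 April – 14 October), so Ardua Sector is on daylight time, UTC+10:30.
05:30 Ardua Sector − 10h30m = 19:00 UTC (rolling into the previous day, 11 October 2030).
1 February 2030 is a Friday, so the first Monday is February 4 and the third is February 18.
1 November 2030 is a Friday, so the first Sunday is November 3 and the fourth is November 24.
At the standard offset (UTC−08:00), 19:00 UTC − 8h = 11:00 Keseth Station standard time.
The standard-time date in Keseth Station, 11 October 2030, lies within the daylight-saving period (18 February – 24 November), so Keseth Station is on daylight time, UTC−07:00.
19:00 UTC − 7h = 12:00 Keseth Station.

12:00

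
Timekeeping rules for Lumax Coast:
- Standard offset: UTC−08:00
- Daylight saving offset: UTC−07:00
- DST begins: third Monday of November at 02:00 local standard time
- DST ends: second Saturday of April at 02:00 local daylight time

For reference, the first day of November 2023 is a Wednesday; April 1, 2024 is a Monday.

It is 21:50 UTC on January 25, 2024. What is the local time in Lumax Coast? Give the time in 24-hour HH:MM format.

14:50

1 November 2023 is a Wednesday, so the first Monday is November 6 and the third is November 20.
1 April 2024 is a Monday, so the first Saturday is April 6 and the second is April 13.
At the standard offset (UTC−08:00), 21:50 UTC − 8h = 13:50 Lumax Coast standard time.
The standard-time date in Lumax Coast, January 25, 2024, falls between 20 November 2023 and 13 April 2024, so daylight saving is in effect and Lumax Coast is at UTC−07:00.
21:50 UTC − 7h = 14:50 local.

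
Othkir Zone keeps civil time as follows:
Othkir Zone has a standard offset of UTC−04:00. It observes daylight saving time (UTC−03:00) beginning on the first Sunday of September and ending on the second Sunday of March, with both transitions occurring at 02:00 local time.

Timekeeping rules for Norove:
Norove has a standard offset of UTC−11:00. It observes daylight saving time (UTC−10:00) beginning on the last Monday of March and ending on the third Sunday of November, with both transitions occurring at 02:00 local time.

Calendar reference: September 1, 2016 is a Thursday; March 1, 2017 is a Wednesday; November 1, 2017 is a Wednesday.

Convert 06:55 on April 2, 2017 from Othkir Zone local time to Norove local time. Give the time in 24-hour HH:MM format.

1 September 2016 is a Thursday, so the first Sunday is September 4.
1 March 2017 is a Wednesday, so the first Sunday is March 5 and the second is March 12.
Daylight saving runs 4 September 2016 – 12 March 2017; April 2, 2017 is outside that window, so Othkir Zone is on standard time at UTC−04:00.
06:55 Othkir Zone + 4h = 10:55 UTC.
1 March 2017 is a Wednesday, so Mondays fall on 6, 13, 20, 27; the last is March 27.
1 November 2017 is a Wednesday, so the first Sunday is November 5 and the third is November 19.
At the standard offset (UTC−11:00), 10:55 UTC − 11h = 23:55 Norove standard time (rolling into the previous day, 1 April 2017).
The standard-time date in Norove, April 1, 2017, falls between 27 March and 19 November, so daylight saving is in effect and Norove is at UTC−10:00.
10:55 UTC − 10h = 00:55 Norove.

00:55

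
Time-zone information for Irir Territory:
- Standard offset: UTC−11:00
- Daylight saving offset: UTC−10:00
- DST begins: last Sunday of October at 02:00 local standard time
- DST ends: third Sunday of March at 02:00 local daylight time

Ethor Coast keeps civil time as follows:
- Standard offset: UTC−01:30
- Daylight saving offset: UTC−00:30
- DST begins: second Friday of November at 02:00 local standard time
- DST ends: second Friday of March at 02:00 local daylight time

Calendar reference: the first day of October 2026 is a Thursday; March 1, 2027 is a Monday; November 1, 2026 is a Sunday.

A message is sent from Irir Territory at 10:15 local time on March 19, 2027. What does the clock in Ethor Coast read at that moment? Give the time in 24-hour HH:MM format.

1 October 2026 is a Thursday, so Sundays fall on 4, 11, 18, 25; the last is October 25.
1 March 2027 is a Monday, so the first Sunday is March 7 and the third is March 21.
Daylight saving runs 25 October 2026 – 21 March 2027; March 19, 2027 is inside that window, so Irir Territory is at UTC−10:00.
10:15 Irir Territory + 10h = 20:15 UTC.
1 November 2026 is a Sunday, so the first Friday is November 6 and the second is November 13.
1 March 2027 is a Monday, so the first Friday is March 5 and the second is March 12.
At the standard offset (UTC−01:30), 20:15 UTC − 1h30m = 18:45 Ethor Coast standard time.
The standard-time date in Ethor Coast, March 19, 2027, is outside the daylight-saving period (13 November 2026 – 12 March 2027), so Ethor Coast is on standard time, UTC−01:30.
20:15 UTC − 1h30m = 18:45 Ethor Coast.

18:45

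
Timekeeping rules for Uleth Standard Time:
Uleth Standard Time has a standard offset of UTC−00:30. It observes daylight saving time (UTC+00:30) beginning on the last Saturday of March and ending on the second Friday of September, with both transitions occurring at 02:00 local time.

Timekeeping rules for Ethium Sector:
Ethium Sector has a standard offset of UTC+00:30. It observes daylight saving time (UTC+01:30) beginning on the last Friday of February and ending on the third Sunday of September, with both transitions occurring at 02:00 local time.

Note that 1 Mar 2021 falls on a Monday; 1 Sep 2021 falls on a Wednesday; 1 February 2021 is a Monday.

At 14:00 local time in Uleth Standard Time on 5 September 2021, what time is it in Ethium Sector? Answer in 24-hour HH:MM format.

1 March 2021 is a Monday, so Saturdays fall on 6, 13, 20, 27; the last is March 27.
1 September 2021 is a Wednesday, so the first Friday is September 3 and the second is September 10.
5 September 2021 lies within the daylight-saving period (27 March – 10 September), so Uleth Standard Time is on daylight time, UTC+00:30.
14:00 Uleth Standard Time − 0h30m = 13:30 UTC.
1 February 2021 is a Monday, so Fridays fall on 5, 12, 19, 26; the last is February 26.
1 September 2021 is a Wednesday, so the first Sunday is September 5 and the third is September 19.
At the standard offset (UTC+00:30), 13:30 UTC + 0h30m = 14:00 Ethium Sector standard time.
The standard-time date in Ethium Sector, 5 September 2021, falls between 26 February and 19 September, so daylight saving is in effect and Ethium Sector is at UTC+01:30.
13:30 UTC + 1h30m = 15:00 Ethium Sector.

15:00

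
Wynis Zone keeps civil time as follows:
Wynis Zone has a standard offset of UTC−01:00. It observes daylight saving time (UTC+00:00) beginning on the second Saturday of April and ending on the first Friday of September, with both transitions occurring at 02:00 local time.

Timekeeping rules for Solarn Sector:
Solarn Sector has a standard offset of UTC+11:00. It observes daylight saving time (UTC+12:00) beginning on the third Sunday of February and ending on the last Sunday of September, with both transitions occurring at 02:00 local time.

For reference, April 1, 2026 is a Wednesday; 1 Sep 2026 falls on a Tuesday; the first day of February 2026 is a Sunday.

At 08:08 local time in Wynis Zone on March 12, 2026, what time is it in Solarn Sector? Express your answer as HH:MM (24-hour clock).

21:08

1 April 2026 is a Wednesday, so the first Saturday is April 4 and the second is April 11.
1 September 2026 is a Tuesday, so the first Friday is September 4.
March 12, 2026 does not fall between 11 April and 4 September, so daylight saving is not in effect and Wynis Zone is at UTC−01:00.
08:08 Wynis Zone + 1h = 09:08 UTC.
1 February 2026 is a Sunday, so the first Sunday is February 1 and the third is February 15.
1 September 2026 is a Tuesday, so Sundays fall on 6, 13, 20, 27; the last is September 27.
At the standard offset (UTC+11:00), 09:08 UTC + 11h = 20:08 Solarn Sector standard time.
Daylight saving runs 15 February – 27 September; the standard-time date in Solarn Sector, March 12, 2026, is inside that window, so Solarn Sector is at UTC+12:00.
09:08 UTC + 12h = 21:08 Solarn Sector.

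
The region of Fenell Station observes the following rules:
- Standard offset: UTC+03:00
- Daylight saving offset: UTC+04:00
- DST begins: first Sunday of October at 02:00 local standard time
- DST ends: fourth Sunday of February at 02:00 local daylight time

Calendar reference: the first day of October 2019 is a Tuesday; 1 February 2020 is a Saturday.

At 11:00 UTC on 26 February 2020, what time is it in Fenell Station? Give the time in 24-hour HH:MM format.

1 October 2019 is a Tuesday, so the first Sunday is October 6.
1 February 2020 is a Saturday, so the first Sunday is February 2 and the fourth is February 23.
At the standard offset (UTC+03:00), 11:00 UTC + 3h = 14:00 Fenell Station standard time.
Daylight saving runs 6 October 2019 – 23 February 2020; the standard-time date in Fenell Station, 26 February 2020, is outside that window, so Fenell Station is on standard time at UTC+03:00.
11:00 UTC + 3h = 14:00 local.

14:00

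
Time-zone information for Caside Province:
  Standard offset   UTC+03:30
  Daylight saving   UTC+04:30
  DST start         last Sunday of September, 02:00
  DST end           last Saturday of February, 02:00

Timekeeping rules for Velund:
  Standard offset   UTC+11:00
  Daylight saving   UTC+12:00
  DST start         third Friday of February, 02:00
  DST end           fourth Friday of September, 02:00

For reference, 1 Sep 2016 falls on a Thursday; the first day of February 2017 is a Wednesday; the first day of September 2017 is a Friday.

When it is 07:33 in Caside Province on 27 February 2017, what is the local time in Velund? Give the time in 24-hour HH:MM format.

16:03

1 September 2016 is a Thursday, so Sundays fall on 4, 11, 18, 25; the last is September 25.
1 February 2017 is a Wednesday, so Saturdays fall on 4, 11, 18, 25; the last is February 25.
27 February 2017 does not fall between 25 September 2016 and 25 February 2017, so daylight saving is not in effect and Caside Province is at UTC+03:30.
07:33 Caside Province − 3h30m = 04:03 UTC.
1 February 2017 is a Wednesday, so the first Friday is February 3 and the third is February 17.
1 September 2017 is a Friday, so the first Friday is September 1 and the fourth is September 22.
At the standard offset (UTC+11:00), 04:03 UTC + 11h = 15:03 Velund standard time.
The standard-time date in Velund, 27 February 2017, lies within the daylight-saving period (17 February – 22 September), so Velund is on daylight time, UTC+12:00.
04:03 UTC + 12h = 16:03 Velund.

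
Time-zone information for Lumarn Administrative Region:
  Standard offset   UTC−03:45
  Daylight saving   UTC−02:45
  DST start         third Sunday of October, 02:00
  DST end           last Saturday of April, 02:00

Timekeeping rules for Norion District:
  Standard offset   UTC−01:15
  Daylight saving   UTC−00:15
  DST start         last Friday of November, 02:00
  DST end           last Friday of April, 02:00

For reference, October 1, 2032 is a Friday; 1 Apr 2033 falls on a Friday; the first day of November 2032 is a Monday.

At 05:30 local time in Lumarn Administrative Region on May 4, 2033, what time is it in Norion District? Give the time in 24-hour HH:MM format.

1 October 2032 is a Friday, so the first Sunday is October 3 and the third is October 17.
1 April 2033 is a Friday, so Saturdays fall on 2, 9, 16, 23, 30; the last is April 30.
May 4, 2033 is outside the daylight-saving period (17 October 2032 – 30 April 2033), so Lumarn Administrative Region is on standard time, UTC−03:45.
05:30 Lumarn Administrative Region + 3h45m = 09:15 UTC.
1 November 2032 is a Monday, so Fridays fall on 5, 12, 19, 26; the last is November 26.
1 April 2033 is a Friday, so Fridays fall on 1, 8, 15, 22, 29; the last is April 29.
At the standard offset (UTC−01:15), 09:15 UTC − 1h15m = 08:00 Norion District standard time.
Daylight saving runs 26 November 2032 – 29 April 2033; the standard-time date in Norion District, May 4, 2033, is outside that window, so Norion District is on standard time at UTC−01:15.
09:15 UTC − 1h15m = 08:00 Norion District.

08:00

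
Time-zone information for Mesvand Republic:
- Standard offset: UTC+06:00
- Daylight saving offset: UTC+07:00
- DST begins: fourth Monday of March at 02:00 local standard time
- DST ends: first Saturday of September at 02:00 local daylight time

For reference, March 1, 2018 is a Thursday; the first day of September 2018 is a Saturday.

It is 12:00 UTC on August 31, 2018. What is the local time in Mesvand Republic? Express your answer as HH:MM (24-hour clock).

1 March 2018 is a Thursday, so the first Monday is March 5 and the fourth is March 26.
1 September 2018 is a Saturday, so the first Saturday is September 1.
At the standard offset (UTC+06:00), 12:00 UTC + 6h = 18:00 Mesvand Republic standard time.
Daylight saving runs 26 March – 1 September; the standard-time date in Mesvand Republic, August 31, 2018, is inside that window, so Mesvand Republic is at UTC+07:00.
12:00 UTC + 7h = 19:00 local.

19:00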